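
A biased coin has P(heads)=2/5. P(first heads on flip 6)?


Geometric: P(X=6) = (1-p)^(k-1)×p = (3/5)^5×2/5 = 486/15625

P(X=6) = 486/15625 ≈ 3.11%


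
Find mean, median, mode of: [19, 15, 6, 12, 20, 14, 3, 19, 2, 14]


Sorted: [2, 3, 6, 12, 14, 14, 15, 19, 19, 20]
Mean = 124/10 = 62/5
Median = 14
Freq: {19: 2, 15: 1, 6: 1, 12: 1, 20: 1, 14: 2, 3: 1, 2: 1}
Mode: [14, 19]

Mean=62/5, Median=14, Mode=[14, 19]


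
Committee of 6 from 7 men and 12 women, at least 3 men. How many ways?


Count by #men:
  3M,3W: C(7,3)×C(12,3)=7700
  4M,2W: C(7,4)×C(12,2)=2310
  5M,1W: C(7,5)×C(12,1)=252
  6M,0W: C(7,6)×C(12,0)=7
Total = 10269

10269


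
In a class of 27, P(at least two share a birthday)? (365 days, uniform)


P(all different) = Π(365-i)/365 for i=0..26
= 0.373141
P(match) = 1 - 0.373141 = 0.626859

P ≈ 0.6269 ≈ 62.69%


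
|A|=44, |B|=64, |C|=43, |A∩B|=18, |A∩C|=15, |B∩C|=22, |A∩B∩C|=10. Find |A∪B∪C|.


|A∪B∪C| = 44+64+43-18-15-22+10 = 106

|A∪B∪C| = 106


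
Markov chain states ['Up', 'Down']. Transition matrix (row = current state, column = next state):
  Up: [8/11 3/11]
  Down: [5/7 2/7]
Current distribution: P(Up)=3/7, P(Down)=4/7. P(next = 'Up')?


P(next=Up) = Σᵢ P(now=i)×P(i→Up)
= 3/7×8/11 + 4/7×5/7
= 24/77 + 20/49 = 388/539

P = 388/539 ≈ 0.7199


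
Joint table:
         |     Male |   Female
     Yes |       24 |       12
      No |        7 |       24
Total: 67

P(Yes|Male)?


P(Yes|Male) = 24/(24+7) = 24/31

P = 24/31 ≈ 77.42%


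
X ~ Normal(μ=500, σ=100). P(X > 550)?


z = (550-500)/100 = 0.5
P(X > 550) = 1 - P(Z ≤ 0.5) = 1 - 0.6915 = 0.3085

P(X > 550) ≈ 0.3085


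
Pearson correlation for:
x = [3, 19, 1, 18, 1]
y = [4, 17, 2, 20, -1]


n=5, Σx=42, Σy=42, Σxy=696, Σx²=696, Σy²=710
r = (5×696 - 42×42)/√((5×696 - 42²)(5×710 - 42²))
= 1716/√(1716×1786) = 1716/√3064776 ≈ 1716/1750.6502 ≈ 0.9802

r ≈ 0.9802


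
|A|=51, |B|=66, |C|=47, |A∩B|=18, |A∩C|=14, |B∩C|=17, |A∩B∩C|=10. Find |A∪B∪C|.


|A∪B∪C| = 51+66+47-18-14-17+10 = 125

|A∪B∪C| = 125


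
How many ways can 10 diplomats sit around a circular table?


Circular arrangements of 10 distinct objects: fix one position to break rotational symmetry.
(n-1)! = 9! = 362880

362880


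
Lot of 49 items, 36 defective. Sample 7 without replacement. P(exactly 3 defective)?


Hypergeometric: C(36,3)×C(13,4)/C(49,7)
= 7140×715/85900584 = 5525/92966

P(X=3) = 5525/92966 ≈ 5.94%


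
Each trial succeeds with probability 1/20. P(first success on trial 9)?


Geometric: P(X=9) = (1-p)^(k-1)×p = (19/20)^8×1/20 = 16983563041/512000000000

P(X=9) = 16983563041/512000000000 ≈ 3.32%


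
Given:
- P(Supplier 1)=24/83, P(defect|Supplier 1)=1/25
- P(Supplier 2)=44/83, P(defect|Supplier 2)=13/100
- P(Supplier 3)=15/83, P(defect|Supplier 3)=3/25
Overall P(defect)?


P(B) = Σ P(B|Aᵢ)×P(Aᵢ)
  1/25×24/83 = 24/2075
  13/100×44/83 = 143/2075
  3/25×15/83 = 9/415
Sum = 212/2075

P(defect) = 212/2075 ≈ 10.22%


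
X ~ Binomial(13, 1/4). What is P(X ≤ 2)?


P(X ≤ 2) = Σ P(X=i) for i=0..2
P(X=0) = 1594323/67108864
P(X=1) = 6908733/67108864
P(X=2) = 6908733/33554432
Sum = 11160261/33554432

P(X ≤ 2) = 11160261/33554432 ≈ 33.26%


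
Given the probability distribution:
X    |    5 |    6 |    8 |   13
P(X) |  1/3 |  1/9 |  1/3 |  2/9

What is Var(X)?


E[X] = 71/9
E[X²] = 641/9
Var(X) = E[X²] - (E[X])² = 641/9 - 5041/81 = 728/81

Var(X) = 728/81 ≈ 8.9877


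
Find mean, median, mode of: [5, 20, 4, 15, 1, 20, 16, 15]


Sorted: [1, 4, 5, 15, 15, 16, 20, 20]
Mean = 96/8 = 12
Median = 15
Freq: {5: 1, 20: 2, 4: 1, 15: 2, 1: 1, 16: 1}
Mode: [15, 20]

Mean=12, Median=15, Mode=[15, 20]


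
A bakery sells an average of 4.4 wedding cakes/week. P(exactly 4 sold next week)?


Poisson(λ=4.4): P(X=4) = e^(-λ)×λ^k/k!
= e^(-4.4) × 4.4^4 / 4!
≈ 0.0122773399 × 374.8096 / 24 ≈ 0.191736

P(X=4) ≈ 0.191736 ≈ 19.17%


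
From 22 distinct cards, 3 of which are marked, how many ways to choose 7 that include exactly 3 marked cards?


Choose 3 of the 3 marked cards and 4 of the other 19 cards:
C(3,3)×C(19,4) = 1×3876 = 3876

3876


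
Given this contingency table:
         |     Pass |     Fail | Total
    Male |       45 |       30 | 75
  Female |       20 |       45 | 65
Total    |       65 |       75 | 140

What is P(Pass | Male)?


P(Pass | Male) = 45/(45+30) = 45/75 = 3/5

P(Pass|Male) = 3/5 ≈ 60.00%


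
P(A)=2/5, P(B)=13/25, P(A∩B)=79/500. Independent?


P(A)×P(B) = 26/125
P(A∩B) = 79/500
Not equal → NOT independent

No, not independent


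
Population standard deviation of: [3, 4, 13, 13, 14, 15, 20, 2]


Mean = 84/8 = 21/2
  (3-21/2)²=225/4
  (4-21/2)²=169/4
  (13-21/2)²=25/4
  (13-21/2)²=25/4
  (14-21/2)²=49/4
  (15-21/2)²=81/4
  (20-21/2)²=361/4
  (2-21/2)²=289/4
Σ(x-μ)² = 306
σ² = 306/8 = 153/4

σ = √(153/4) ≈ 6.1847


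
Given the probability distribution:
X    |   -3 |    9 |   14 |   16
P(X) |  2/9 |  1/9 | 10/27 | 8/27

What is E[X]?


E[X] = Σ x·P(X=x)
= (-3)×(2/9) + (9)×(1/9) + (14)×(10/27) + (16)×(8/27)
= 277/27

E[X] = 277/27


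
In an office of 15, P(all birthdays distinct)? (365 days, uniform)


P(all different) = Π(365-i)/365 for i=0..14
= (365/365)×(364/365)×...×(351/365)
= 0.747099

P ≈ 0.7471 ≈ 74.71%


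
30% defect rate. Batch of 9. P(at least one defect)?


P(all good) = (7/10)^9 = 40353607/1000000000
P(≥1 defect) = 959646393/1000000000

P = 959646393/1000000000 ≈ 95.96%


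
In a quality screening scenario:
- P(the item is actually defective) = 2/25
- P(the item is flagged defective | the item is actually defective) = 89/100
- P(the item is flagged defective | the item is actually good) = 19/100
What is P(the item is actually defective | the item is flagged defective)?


Using Bayes' theorem:
P(A|B) = P(B|A)·P(A) / P(B)

P(the item is flagged defective) = 89/100 × 2/25 + 19/100 × 23/25
= 89/1250 + 437/2500 = 123/500

P(the item is actually defective|the item is flagged defective) = (89/1250) / (123/500) = 178/615

P(the item is actually defective|the item is flagged defective) = 178/615 ≈ 28.94%


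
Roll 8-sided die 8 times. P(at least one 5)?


P(no 5)^8 = (7/8)^8 = 5764801/16777216
P(≥1) = 1 - 5764801/16777216 = 11012415/16777216

P = 11012415/16777216 ≈ 65.64%


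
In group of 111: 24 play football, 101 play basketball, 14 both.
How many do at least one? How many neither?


|A∪B| = 24+101-14 = 111
Neither = 111-111 = 0

At least one: 111; Neither: 0


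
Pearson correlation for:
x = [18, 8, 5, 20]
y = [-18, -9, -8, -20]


n=4, Σx=51, Σy=-55, Σxy=-836, Σx²=813, Σy²=869
r = (4×(-836) - 51×(-55))/√((4×813 - 51²)(4×869 - (-55)²))
= -539/√(651×451) = -539/√293601 ≈ -539/541.8496 ≈ -0.9947

r ≈ -0.9947


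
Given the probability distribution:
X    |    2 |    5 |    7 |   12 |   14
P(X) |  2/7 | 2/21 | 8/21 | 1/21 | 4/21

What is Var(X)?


E[X] = 146/21
E[X²] = 1394/21
Var(X) = E[X²] - (E[X])² = 1394/21 - 21316/441 = 7958/441

Var(X) = 7958/441 ≈ 18.0454


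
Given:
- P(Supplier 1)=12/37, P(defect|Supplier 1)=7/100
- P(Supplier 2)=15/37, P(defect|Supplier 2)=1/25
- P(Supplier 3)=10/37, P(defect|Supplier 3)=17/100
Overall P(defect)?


P(B) = Σ P(B|Aᵢ)×P(Aᵢ)
  7/100×12/37 = 21/925
  1/25×15/37 = 3/185
  17/100×10/37 = 17/370
Sum = 157/1850

P(defect) = 157/1850 ≈ 8.49%


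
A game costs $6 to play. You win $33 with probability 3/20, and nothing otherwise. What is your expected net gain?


E[gain] = (33-6)×3/20 + (-6)×17/20
= 81/20 - 51/10 = -21/20

Expected net gain = $-21/20 ≈ $-1.05


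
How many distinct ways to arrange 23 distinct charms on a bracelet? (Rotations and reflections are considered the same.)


Free circular arrangements: rotations and reflections both identified.
(n-1)!/2 = 22!/2 = 1124000727777607680000/2 = 562000363888803840000

562000363888803840000


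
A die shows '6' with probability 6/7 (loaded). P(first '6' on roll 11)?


Geometric: P(X=11) = (1-p)^(k-1)×p = (1/7)^10×6/7 = 6/1977326743

P(X=11) = 6/1977326743 ≈ 0.00%


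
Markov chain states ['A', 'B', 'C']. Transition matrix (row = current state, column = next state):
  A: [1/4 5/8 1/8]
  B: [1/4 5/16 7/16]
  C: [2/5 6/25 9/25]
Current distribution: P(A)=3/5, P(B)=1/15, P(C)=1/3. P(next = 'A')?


P(next=A) = Σᵢ P(now=i)×P(i→A)
= 3/5×1/4 + 1/15×1/4 + 1/3×2/5
= 3/20 + 1/60 + 2/15 = 3/10

P = 3/10 ≈ 0.3000


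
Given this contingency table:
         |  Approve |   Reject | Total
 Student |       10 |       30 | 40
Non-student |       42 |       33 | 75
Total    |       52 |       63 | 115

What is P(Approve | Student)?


P(Approve | Student) = 10/(10+30) = 10/40 = 1/4

P(Approve|Student) = 1/4 ≈ 25.00%


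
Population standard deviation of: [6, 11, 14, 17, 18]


Mean = 66/5
  (6-66/5)²=1296/25
  (11-66/5)²=121/25
  (14-66/5)²=16/25
  (17-66/5)²=361/25
  (18-66/5)²=576/25
Σ(x-μ)² = 474/5
σ² = (474/5)/5 = 474/25

σ = √(474/25) ≈ 4.3543


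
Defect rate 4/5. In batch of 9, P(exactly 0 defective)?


Binomial: P(X=0) = C(9,0)×p^0×(1-p)^9
= 1 × 1 × 1/1953125 = 1/1953125

P(X=0) = 1/1953125 ≈ 0.00%


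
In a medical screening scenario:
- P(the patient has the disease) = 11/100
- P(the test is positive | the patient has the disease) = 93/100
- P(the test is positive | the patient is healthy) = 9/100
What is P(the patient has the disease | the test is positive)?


Using Bayes' theorem:
P(A|B) = P(B|A)·P(A) / P(B)

P(the test is positive) = 93/100 × 11/100 + 9/100 × 89/100
= 1023/10000 + 801/10000 = 114/625

P(the patient has the disease|the test is positive) = (1023/10000) / (114/625) = 341/608

P(the patient has the disease|the test is positive) = 341/608 ≈ 56.09%


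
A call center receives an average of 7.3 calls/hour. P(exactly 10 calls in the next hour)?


Poisson(λ=7.3): P(X=10) = e^(-λ)×λ^k/k!
= e^(-7.3) × 7.3^10 / 10!
≈ 0.0006755387752 × 429762582.97 / 3628800 ≈ 0.080005

P(X=10) ≈ 0.080005 ≈ 8.00%


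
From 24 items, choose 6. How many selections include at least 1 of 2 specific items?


Complement: C(24,6) - C(22,6) = 134596 - 74613 = 59983

59983


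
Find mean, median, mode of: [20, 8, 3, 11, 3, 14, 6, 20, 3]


Sorted: [3, 3, 3, 6, 8, 11, 14, 20, 20]
Mean = 88/9
Median = 8
Freq: {20: 2, 8: 1, 3: 3, 11: 1, 14: 1, 6: 1}
Mode: [3]

Mean=88/9, Median=8, Mode=3


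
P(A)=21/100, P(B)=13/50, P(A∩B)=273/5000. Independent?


P(A)×P(B) = 273/5000
P(A∩B) = 273/5000
Equal ✓ → Independent

Yes, independent


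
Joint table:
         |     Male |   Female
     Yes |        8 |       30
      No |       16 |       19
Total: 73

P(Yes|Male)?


P(Yes|Male) = 8/(8+16) = 8/24 = 1/3

P = 1/3 ≈ 33.33%


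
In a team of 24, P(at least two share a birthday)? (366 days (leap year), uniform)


P(all different) = Π(366-i)/366 for i=0..23
= 0.462654
P(match) = 1 - 0.462654 = 0.537346

P ≈ 0.5373 ≈ 53.73%


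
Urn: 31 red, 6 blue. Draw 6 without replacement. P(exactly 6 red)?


Hypergeometric: C(31,6)×C(6,0)/C(37,6)
= 736281×1/2324784 = 35061/110704

P(X=6) = 35061/110704 ≈ 31.67%


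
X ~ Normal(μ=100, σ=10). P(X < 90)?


z = (90-100)/10 = -1.0
P(Z < -1.0) = 0.1587

P(X < 90) ≈ 0.1587


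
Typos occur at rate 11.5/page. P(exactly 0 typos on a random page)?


Poisson(λ=11.5): P(X=0) = e^(-λ)×λ^k/k!
= e^(-11.5) × 11.5^0 / 0!
≈ 1.01300936e-05 × 1 / 1 ≈ 0.000010

P(X=0) ≈ 0.000010 ≈ 0.00%


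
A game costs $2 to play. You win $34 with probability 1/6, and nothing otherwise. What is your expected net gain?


E[gain] = (34-2)×1/6 + (-2)×5/6
= 16/3 - 5/3 = 11/3

Expected net gain = $11/3 ≈ $3.67


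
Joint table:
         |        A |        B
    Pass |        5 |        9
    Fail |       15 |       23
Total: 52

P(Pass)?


P(Pass) = (5+9)/52 = 14/52 = 7/26

P(Pass) = 7/26 ≈ 26.92%


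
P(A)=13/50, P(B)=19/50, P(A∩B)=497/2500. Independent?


P(A)×P(B) = 247/2500
P(A∩B) = 497/2500
Not equal → NOT independent

No, not independent


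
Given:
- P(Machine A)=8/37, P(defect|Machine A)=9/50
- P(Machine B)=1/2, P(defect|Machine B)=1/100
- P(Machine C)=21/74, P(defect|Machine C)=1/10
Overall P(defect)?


P(B) = Σ P(B|Aᵢ)×P(Aᵢ)
  9/50×8/37 = 36/925
  1/100×1/2 = 1/200
  1/10×21/74 = 21/740
Sum = 107/1480

P(defect) = 107/1480 ≈ 7.23%


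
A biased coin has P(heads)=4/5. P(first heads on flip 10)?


Geometric: P(X=10) = (1-p)^(k-1)×p = (1/5)^9×4/5 = 4/9765625

P(X=10) = 4/9765625 ≈ 0.00%


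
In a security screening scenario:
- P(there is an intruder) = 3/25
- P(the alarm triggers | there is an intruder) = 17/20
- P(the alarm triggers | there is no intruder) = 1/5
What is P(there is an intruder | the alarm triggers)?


Using Bayes' theorem:
P(A|B) = P(B|A)·P(A) / P(B)

P(the alarm triggers) = 17/20 × 3/25 + 1/5 × 22/25
= 51/500 + 22/125 = 139/500

P(there is an intruder|the alarm triggers) = (51/500) / (139/500) = 51/139

P(there is an intruder|the alarm triggers) = 51/139 ≈ 36.69%


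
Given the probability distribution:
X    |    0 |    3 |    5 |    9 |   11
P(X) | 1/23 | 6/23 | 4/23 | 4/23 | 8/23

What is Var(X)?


E[X] = 162/23
E[X²] = 1446/23
Var(X) = E[X²] - (E[X])² = 1446/23 - 26244/529 = 7014/529

Var(X) = 7014/529 ≈ 13.2590


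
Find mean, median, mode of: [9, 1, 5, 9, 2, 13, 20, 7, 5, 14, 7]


Sorted: [1, 2, 5, 5, 7, 7, 9, 9, 13, 14, 20]
Mean = 92/11
Median = 7
Freq: {9: 2, 1: 1, 5: 2, 2: 1, 13: 1, 20: 1, 7: 2, 14: 1}
Mode: [5, 7, 9]

Mean=92/11, Median=7, Mode=[5, 7, 9]


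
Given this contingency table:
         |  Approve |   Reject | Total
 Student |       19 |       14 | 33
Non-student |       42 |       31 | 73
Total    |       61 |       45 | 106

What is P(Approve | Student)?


P(Approve | Student) = 19/(19+14) = 19/33

P(Approve|Student) = 19/33 ≈ 57.58%


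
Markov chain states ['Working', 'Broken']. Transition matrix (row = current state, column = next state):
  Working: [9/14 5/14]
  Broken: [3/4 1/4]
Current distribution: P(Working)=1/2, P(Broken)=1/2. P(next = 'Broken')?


P(next=Broken) = Σᵢ P(now=i)×P(i→Broken)
= 1/2×5/14 + 1/2×1/4
= 5/28 + 1/8 = 17/56

P = 17/56 ≈ 0.3036


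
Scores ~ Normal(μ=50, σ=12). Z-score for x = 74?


z = (x - μ)/σ = (74 - 50)/12 = 2.0

z = 2.0


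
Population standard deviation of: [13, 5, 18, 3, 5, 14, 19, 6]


Mean = 83/8
  (13-83/8)²=441/64
  (5-83/8)²=1849/64
  (18-83/8)²=3721/64
  (3-83/8)²=3481/64
  (5-83/8)²=1849/64
  (14-83/8)²=841/64
  (19-83/8)²=4761/64
  (6-83/8)²=1225/64
Σ(x-μ)² = 2271/8
σ² = (2271/8)/8 = 2271/64

σ = √(2271/64) ≈ 5.9569


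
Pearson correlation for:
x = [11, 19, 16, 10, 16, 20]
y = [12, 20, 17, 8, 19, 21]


n=6, Σx=92, Σy=97, Σxy=1588, Σx²=1494, Σy²=1699
r = (6×1588 - 92×97)/√((6×1494 - 92²)(6×1699 - 97²))
= 604/√(500×785) = 604/√392500 ≈ 604/626.4982 ≈ 0.9641

r ≈ 0.9641


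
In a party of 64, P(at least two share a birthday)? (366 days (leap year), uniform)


P(all different) = Π(366-i)/366 for i=0..63
= 0.002858
P(match) = 1 - 0.002858 = 0.997142

P ≈ 0.9971 ≈ 99.71%


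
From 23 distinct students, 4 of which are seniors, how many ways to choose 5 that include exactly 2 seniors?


Choose 2 of the 4 seniors and 3 of the other 19 students:
C(4,2)×C(19,3) = 6×969 = 5814

5814


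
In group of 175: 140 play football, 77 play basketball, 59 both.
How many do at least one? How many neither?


|A∪B| = 140+77-59 = 158
Neither = 175-158 = 17

At least one: 158; Neither: 17


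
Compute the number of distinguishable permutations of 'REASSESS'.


Letters: 8, freq: {'R': 1, 'E': 2, 'A': 1, 'S': 4}
8!/(1!×2!×1!×4!) = 40320/48 = 840

840


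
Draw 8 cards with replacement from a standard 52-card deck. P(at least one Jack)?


P(not a Jack) = 48/52 = 12/13
P(none in 8 draws) = (12/13)^8 = 429981696/815730721
P(≥1 Jack) = 1 - 429981696/815730721 = 385749025/815730721

P = 385749025/815730721 ≈ 47.29%


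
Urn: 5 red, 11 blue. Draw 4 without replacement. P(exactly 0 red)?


Hypergeometric: C(5,0)×C(11,4)/C(16,4)
= 1×330/1820 = 33/182

P(X=0) = 33/182 ≈ 18.13%


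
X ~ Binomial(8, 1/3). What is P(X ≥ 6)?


P(X ≥ 6) = Σ P(X=i) for i=6..8
P(X=6) = 112/6561
P(X=7) = 16/6561
P(X=8) = 1/6561
Sum = 43/2187

P(X ≥ 6) = 43/2187 ≈ 1.97%


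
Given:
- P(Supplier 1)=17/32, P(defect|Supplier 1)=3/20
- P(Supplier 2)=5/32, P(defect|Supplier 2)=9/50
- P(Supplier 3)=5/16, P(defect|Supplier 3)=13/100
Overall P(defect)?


P(B) = Σ P(B|Aᵢ)×P(Aᵢ)
  3/20×17/32 = 51/640
  9/50×5/32 = 9/320
  13/100×5/16 = 13/320
Sum = 19/128

P(defect) = 19/128 ≈ 14.84%


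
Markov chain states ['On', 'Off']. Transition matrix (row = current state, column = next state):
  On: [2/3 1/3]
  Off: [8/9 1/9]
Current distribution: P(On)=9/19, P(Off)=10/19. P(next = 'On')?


P(next=On) = Σᵢ P(now=i)×P(i→On)
= 9/19×2/3 + 10/19×8/9
= 6/19 + 80/171 = 134/171

P = 134/171 ≈ 0.7836


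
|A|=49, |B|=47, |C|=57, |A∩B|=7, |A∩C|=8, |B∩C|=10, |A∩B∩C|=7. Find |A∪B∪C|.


|A∪B∪C| = 49+47+57-7-8-10+7 = 135

|A∪B∪C| = 135


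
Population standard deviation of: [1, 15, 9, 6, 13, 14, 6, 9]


Mean = 73/8
  (1-73/8)²=4225/64
  (15-73/8)²=2209/64
  (9-73/8)²=1/64
  (6-73/8)²=625/64
  (13-73/8)²=961/64
  (14-73/8)²=1521/64
  (6-73/8)²=625/64
  (9-73/8)²=1/64
Σ(x-μ)² = 1271/8
σ² = (1271/8)/8 = 1271/64

σ = √(1271/64) ≈ 4.4564


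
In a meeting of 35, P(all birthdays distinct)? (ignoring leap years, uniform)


P(all different) = Π(365-i)/365 for i=0..34
= (365/365)×(364/365)×...×(331/365)
= 0.185617

P ≈ 0.1856 ≈ 18.56%


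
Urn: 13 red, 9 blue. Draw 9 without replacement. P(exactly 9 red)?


Hypergeometric: C(13,9)×C(9,0)/C(22,9)
= 715×1/497420 = 13/9044

P(X=9) = 13/9044 ≈ 0.14%


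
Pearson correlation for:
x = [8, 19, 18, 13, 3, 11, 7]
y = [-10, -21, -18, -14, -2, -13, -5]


n=7, Σx=79, Σy=-83, Σxy=-1169, Σx²=1097, Σy²=1259
r = (7×(-1169) - 79×(-83))/√((7×1097 - 79²)(7×1259 - (-83)²))
= -1626/√(1438×1924) = -1626/√2766712 ≈ -1626/1663.3436 ≈ -0.9775

r ≈ -0.9775


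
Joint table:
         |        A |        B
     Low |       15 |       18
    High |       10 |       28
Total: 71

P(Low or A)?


P(Low∨A) = P(Low) + P(A) - P(Low∧A)
= (33 + 25 - 15)/71 = 43/71

P = 43/71 ≈ 60.56%


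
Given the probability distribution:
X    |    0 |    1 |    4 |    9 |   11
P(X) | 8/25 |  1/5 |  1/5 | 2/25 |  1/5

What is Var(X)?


E[X] = 98/25
E[X²] = 852/25
Var(X) = E[X²] - (E[X])² = 852/25 - 9604/625 = 11696/625

Var(X) = 11696/625 ≈ 18.7136


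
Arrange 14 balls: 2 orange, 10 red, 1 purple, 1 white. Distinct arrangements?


14!/(2!×10!×1!×1!) = 12012

12012


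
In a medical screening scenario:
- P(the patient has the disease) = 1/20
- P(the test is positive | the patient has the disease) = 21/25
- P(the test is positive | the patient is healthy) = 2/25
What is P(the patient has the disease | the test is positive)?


Using Bayes' theorem:
P(A|B) = P(B|A)·P(A) / P(B)

P(the test is positive) = 21/25 × 1/20 + 2/25 × 19/20
= 21/500 + 19/250 = 59/500

P(the patient has the disease|the test is positive) = (21/500) / (59/500) = 21/59

P(the patient has the disease|the test is positive) = 21/59 ≈ 35.59%


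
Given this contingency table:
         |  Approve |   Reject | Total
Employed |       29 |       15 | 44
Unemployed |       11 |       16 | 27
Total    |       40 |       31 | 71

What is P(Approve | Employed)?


P(Approve | Employed) = 29/(29+15) = 29/44

P(Approve|Employed) = 29/44 ≈ 65.91%


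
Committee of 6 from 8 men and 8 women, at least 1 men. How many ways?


Count by #men:
  1M,5W: C(8,1)×C(8,5)=448
  2M,4W: C(8,2)×C(8,4)=1960
  3M,3W: C(8,3)×C(8,3)=3136
  4M,2W: C(8,4)×C(8,2)=1960
  5M,1W: C(8,5)×C(8,1)=448
  6M,0W: C(8,6)×C(8,0)=28
Total = 7980

7980


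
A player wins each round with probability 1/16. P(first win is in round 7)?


Geometric: P(X=7) = (1-p)^(k-1)×p = (15/16)^6×1/16 = 11390625/268435456

P(X=7) = 11390625/268435456 ≈ 4.24%


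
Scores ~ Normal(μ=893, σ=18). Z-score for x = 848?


z = (x - μ)/σ = (848 - 893)/18 = -2.5

z = -2.5


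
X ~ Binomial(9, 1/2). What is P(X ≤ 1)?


P(X ≤ 1) = Σ P(X=i) for i=0..1
P(X=0) = 1/512
P(X=1) = 9/512
Sum = 5/256

P(X ≤ 1) = 5/256 ≈ 1.95%


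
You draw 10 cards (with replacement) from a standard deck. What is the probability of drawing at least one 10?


P(not a 10) = 48/52 = 12/13
P(none in 10 draws) = (12/13)^10 = 61917364224/137858491849
P(≥1 10) = 1 - 61917364224/137858491849 = 75941127625/137858491849

P = 75941127625/137858491849 ≈ 55.09%


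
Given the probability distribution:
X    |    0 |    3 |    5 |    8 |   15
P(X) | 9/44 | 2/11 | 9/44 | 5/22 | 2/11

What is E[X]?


E[X] = Σ x·P(X=x)
= (0)×(9/44) + (3)×(2/11) + (5)×(9/44) + (8)×(5/22) + (15)×(2/11)
= 269/44

E[X] = 269/44


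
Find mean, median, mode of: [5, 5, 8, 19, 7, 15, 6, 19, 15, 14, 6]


Sorted: [5, 5, 6, 6, 7, 8, 14, 15, 15, 19, 19]
Mean = 119/11
Median = 8
Freq: {5: 2, 8: 1, 19: 2, 7: 1, 15: 2, 6: 2, 14: 1}
Mode: [5, 6, 15, 19]

Mean=119/11, Median=8, Mode=[5, 6, 15, 19]


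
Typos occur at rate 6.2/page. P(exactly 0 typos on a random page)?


Poisson(λ=6.2): P(X=0) = e^(-λ)×λ^k/k!
= e^(-6.2) × 6.2^0 / 0!
≈ 0.002029430636 × 1 / 1 ≈ 0.002029

P(X=0) ≈ 0.002029 ≈ 0.20%


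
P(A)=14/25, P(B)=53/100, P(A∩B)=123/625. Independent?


P(A)×P(B) = 371/1250
P(A∩B) = 123/625
Not equal → NOT independent

No, not independent


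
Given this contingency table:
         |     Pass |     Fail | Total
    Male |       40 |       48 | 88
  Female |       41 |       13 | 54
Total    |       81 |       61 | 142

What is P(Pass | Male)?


P(Pass | Male) = 40/(40+48) = 40/88 = 5/11

P(Pass|Male) = 5/11 ≈ 45.45%


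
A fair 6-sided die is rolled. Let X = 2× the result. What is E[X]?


E[die] = (1+6)/2 = 7/2
E[X] = 2 × 7/2 = 7

E[X] = 7


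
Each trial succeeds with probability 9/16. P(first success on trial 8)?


Geometric: P(X=8) = (1-p)^(k-1)×p = (7/16)^7×9/16 = 7411887/4294967296

P(X=8) = 7411887/4294967296 ≈ 0.17%


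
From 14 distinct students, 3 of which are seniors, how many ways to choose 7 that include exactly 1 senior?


Choose 1 of the 3 seniors and 6 of the other 11 students:
C(3,1)×C(11,6) = 3×462 = 1386

1386


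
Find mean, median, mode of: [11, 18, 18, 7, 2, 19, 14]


Sorted: [2, 7, 11, 14, 18, 18, 19]
Mean = 89/7
Median = 14
Freq: {11: 1, 18: 2, 7: 1, 2: 1, 19: 1, 14: 1}
Mode: [18]

Mean=89/7, Median=14, Mode=18


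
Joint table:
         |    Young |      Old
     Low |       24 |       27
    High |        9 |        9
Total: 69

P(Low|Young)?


P(Low|Young) = 24/(24+9) = 24/33 = 8/11

P = 8/11 ≈ 72.73%


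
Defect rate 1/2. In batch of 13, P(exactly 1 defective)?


Binomial: P(X=1) = C(13,1)×p^1×(1-p)^12
= 13 × 1/2 × 1/4096 = 13/8192

P(X=1) = 13/8192 ≈ 0.16%


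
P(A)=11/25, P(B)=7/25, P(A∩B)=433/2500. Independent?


P(A)×P(B) = 77/625
P(A∩B) = 433/2500
Not equal → NOT independent

No, not independent


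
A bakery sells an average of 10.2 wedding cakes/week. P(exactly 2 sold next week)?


Poisson(λ=10.2): P(X=2) = e^(-λ)×λ^k/k!
= e^(-10.2) × 10.2^2 / 2!
≈ 3.717031868e-05 × 104.04 / 2 ≈ 0.001934

P(X=2) ≈ 0.001934 ≈ 0.19%


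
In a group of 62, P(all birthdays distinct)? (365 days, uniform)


P(all different) = Π(365-i)/365 for i=0..61
= (365/365)×(364/365)×...×(304/365)
= 0.004090

P ≈ 0.0041 ≈ 0.41%


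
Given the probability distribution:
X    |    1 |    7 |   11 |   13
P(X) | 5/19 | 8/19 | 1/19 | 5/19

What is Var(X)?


E[X] = 137/19
E[X²] = 1363/19
Var(X) = E[X²] - (E[X])² = 1363/19 - 18769/361 = 7128/361

Var(X) = 7128/361 ≈ 19.7452


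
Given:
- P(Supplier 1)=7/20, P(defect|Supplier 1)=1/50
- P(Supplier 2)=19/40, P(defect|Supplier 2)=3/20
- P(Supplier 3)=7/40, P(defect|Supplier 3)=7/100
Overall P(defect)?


P(B) = Σ P(B|Aᵢ)×P(Aᵢ)
  1/50×7/20 = 7/1000
  3/20×19/40 = 57/800
  7/100×7/40 = 49/4000
Sum = 181/2000

P(defect) = 181/2000 ≈ 9.05%


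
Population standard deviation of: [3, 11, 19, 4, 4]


Mean = 41/5
  (3-41/5)²=676/25
  (11-41/5)²=196/25
  (19-41/5)²=2916/25
  (4-41/5)²=441/25
  (4-41/5)²=441/25
Σ(x-μ)² = 934/5
σ² = (934/5)/5 = 934/25

σ = √(934/25) ≈ 6.1123


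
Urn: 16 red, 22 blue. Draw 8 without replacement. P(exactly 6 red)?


Hypergeometric: C(16,6)×C(22,2)/C(38,8)
= 8008×231/48903492 = 14014/370481

P(X=6) = 14014/370481 ≈ 3.78%


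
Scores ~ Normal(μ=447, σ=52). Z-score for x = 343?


z = (x - μ)/σ = (343 - 447)/52 = -2.0

z = -2.0


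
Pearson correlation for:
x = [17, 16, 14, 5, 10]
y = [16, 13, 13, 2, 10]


n=5, Σx=62, Σy=54, Σxy=772, Σx²=866, Σy²=698
r = (5×772 - 62×54)/√((5×866 - 62²)(5×698 - 54²))
= 512/√(486×574) = 512/√278964 ≈ 512/528.1704 ≈ 0.9694

r ≈ 0.9694


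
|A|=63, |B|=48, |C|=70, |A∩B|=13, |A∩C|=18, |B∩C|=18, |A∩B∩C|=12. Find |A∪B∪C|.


|A∪B∪C| = 63+48+70-13-18-18+12 = 144

|A∪B∪C| = 144


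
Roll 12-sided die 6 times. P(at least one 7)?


P(no 7)^6 = (11/12)^6 = 1771561/2985984
P(≥1) = 1 - 1771561/2985984 = 1214423/2985984

P = 1214423/2985984 ≈ 40.67%


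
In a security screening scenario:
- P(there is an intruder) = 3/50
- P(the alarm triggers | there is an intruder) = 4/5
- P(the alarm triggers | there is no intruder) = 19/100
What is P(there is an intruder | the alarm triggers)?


Using Bayes' theorem:
P(A|B) = P(B|A)·P(A) / P(B)

P(the alarm triggers) = 4/5 × 3/50 + 19/100 × 47/50
= 6/125 + 893/5000 = 1133/5000

P(there is an intruder|the alarm triggers) = (6/125) / (1133/5000) = 240/1133

P(there is an intruder|the alarm triggers) = 240/1133 ≈ 21.18%


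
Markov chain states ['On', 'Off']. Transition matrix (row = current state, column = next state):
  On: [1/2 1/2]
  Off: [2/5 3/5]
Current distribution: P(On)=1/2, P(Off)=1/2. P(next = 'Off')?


P(next=Off) = Σᵢ P(now=i)×P(i→Off)
= 1/2×1/2 + 1/2×3/5
= 1/4 + 3/10 = 11/20

P = 11/20 ≈ 0.5500


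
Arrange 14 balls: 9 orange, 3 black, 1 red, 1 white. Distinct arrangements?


14!/(9!×3!×1!×1!) = 40040

40040


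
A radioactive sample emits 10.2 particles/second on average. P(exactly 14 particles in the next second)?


Poisson(λ=10.2): P(X=14) = e^(-λ)×λ^k/k!
= e^(-10.2) × 10.2^14 / 14!
≈ 3.717031868e-05 × 1.31947876306e+14 / 87178291200 ≈ 0.056259

P(X=14) ≈ 0.056259 ≈ 5.63%


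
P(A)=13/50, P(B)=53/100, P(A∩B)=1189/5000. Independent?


P(A)×P(B) = 689/5000
P(A∩B) = 1189/5000
Not equal → NOT independent

No, not independent


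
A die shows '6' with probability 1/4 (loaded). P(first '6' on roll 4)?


Geometric: P(X=4) = (1-p)^(k-1)×p = (3/4)^3×1/4 = 27/256

P(X=4) = 27/256 ≈ 10.55%


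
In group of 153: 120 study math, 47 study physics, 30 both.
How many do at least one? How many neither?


|A∪B| = 120+47-30 = 137
Neither = 153-137 = 16

At least one: 137; Neither: 16


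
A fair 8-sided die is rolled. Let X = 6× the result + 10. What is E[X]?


E[die] = (1+8)/2 = 9/2
E[X] = 6×9/2 + 10 = 37

E[X] = 37


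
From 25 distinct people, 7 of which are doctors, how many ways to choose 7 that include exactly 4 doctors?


Choose 4 of the 7 doctors and 3 of the other 18 people:
C(7,4)×C(18,3) = 35×816 = 28560

28560


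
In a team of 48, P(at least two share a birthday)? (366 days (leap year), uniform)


P(all different) = Π(366-i)/366 for i=0..47
= 0.039768
P(match) = 1 - 0.039768 = 0.960232

P ≈ 0.9602 ≈ 96.02%


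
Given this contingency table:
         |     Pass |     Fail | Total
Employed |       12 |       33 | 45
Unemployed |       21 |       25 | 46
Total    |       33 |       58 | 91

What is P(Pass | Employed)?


P(Pass | Employed) = 12/(12+33) = 12/45 = 4/15

P(Pass|Employed) = 4/15 ≈ 26.67%


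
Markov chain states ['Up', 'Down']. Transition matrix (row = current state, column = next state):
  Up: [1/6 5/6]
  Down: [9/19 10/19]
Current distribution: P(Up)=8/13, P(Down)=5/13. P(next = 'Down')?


P(next=Down) = Σᵢ P(now=i)×P(i→Down)
= 8/13×5/6 + 5/13×10/19
= 20/39 + 50/247 = 530/741

P = 530/741 ≈ 0.7152


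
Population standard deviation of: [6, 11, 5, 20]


Mean = 42/4 = 21/2
  (6-21/2)²=81/4
  (11-21/2)²=1/4
  (5-21/2)²=121/4
  (20-21/2)²=361/4
Σ(x-μ)² = 141
σ² = 141/4

σ = √(141/4) ≈ 5.9372


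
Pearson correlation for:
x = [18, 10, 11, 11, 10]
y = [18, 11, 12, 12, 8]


n=5, Σx=60, Σy=61, Σxy=778, Σx²=766, Σy²=797
r = (5×778 - 60×61)/√((5×766 - 60²)(5×797 - 61²))
= 230/√(230×264) = 230/√60720 ≈ 230/246.4143 ≈ 0.9334

r ≈ 0.9334


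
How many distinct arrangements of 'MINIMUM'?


Letters: 7, freq: {'M': 3, 'I': 2, 'N': 1, 'U': 1}
7!/(3!×2!×1!×1!) = 5040/12 = 420

420


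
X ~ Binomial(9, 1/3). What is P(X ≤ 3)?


P(X ≤ 3) = Σ P(X=i) for i=0..3
P(X=0) = 512/19683
P(X=1) = 256/2187
P(X=2) = 512/2187
P(X=3) = 1792/6561
Sum = 12800/19683

P(X ≤ 3) = 12800/19683 ≈ 65.03%


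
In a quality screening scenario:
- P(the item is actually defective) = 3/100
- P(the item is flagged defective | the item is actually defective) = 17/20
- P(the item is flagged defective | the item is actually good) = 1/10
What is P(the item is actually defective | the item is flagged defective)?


Using Bayes' theorem:
P(A|B) = P(B|A)·P(A) / P(B)

P(the item is flagged defective) = 17/20 × 3/100 + 1/10 × 97/100
= 51/2000 + 97/1000 = 49/400

P(the item is actually defective|the item is flagged defective) = (51/2000) / (49/400) = 51/245

P(the item is actually defective|the item is flagged defective) = 51/245 ≈ 20.82%


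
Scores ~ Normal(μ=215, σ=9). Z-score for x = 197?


z = (x - μ)/σ = (197 - 215)/9 = -2.0

z = -2.0


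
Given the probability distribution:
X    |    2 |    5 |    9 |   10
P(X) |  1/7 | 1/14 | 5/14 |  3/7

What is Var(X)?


E[X] = 57/7
E[X²] = 519/7
Var(X) = E[X²] - (E[X])² = 519/7 - 3249/49 = 384/49

Var(X) = 384/49 ≈ 7.8367


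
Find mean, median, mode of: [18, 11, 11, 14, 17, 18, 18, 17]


Sorted: [11, 11, 14, 17, 17, 18, 18, 18]
Mean = 124/8 = 31/2
Median = 17
Freq: {18: 3, 11: 2, 14: 1, 17: 2}
Mode: [18]

Mean=31/2, Median=17, Mode=18


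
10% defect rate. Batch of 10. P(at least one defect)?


P(all good) = (9/10)^10 = 3486784401/10000000000
P(≥1 defect) = 6513215599/10000000000

P = 6513215599/10000000000 ≈ 65.13%


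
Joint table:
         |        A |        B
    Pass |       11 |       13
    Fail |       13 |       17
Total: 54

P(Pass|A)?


P(Pass|A) = 11/(11+13) = 11/24

P = 11/24 ≈ 45.83%


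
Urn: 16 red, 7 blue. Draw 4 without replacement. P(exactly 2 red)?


Hypergeometric: C(16,2)×C(7,2)/C(23,4)
= 120×21/8855 = 72/253

P(X=2) = 72/253 ≈ 28.46%


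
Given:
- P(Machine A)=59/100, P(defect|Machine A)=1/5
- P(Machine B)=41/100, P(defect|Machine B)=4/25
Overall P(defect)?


P(B) = Σ P(B|Aᵢ)×P(Aᵢ)
  1/5×59/100 = 59/500
  4/25×41/100 = 41/625
Sum = 459/2500

P(defect) = 459/2500 ≈ 18.36%


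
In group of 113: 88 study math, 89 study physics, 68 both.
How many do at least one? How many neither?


|A∪B| = 88+89-68 = 109
Neither = 113-109 = 4

At least one: 109; Neither: 4


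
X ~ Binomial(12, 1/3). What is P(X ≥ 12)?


P(X ≥ 12) = Σ P(X=i) for i=12..12
P(X=12) = 1/531441
Sum = 1/531441

P(X ≥ 12) = 1/531441 ≈ 0.00%


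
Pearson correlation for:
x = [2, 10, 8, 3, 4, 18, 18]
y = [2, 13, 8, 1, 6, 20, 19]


n=7, Σx=63, Σy=69, Σxy=927, Σx²=841, Σy²=1035
r = (7×927 - 63×69)/√((7×841 - 63²)(7×1035 - 69²))
= 2142/√(1918×2484) = 2142/√4764312 ≈ 2142/2182.7304 ≈ 0.9813

r ≈ 0.9813


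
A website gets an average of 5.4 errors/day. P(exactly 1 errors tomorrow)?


Poisson(λ=5.4): P(X=1) = e^(-λ)×λ^k/k!
= e^(-5.4) × 5.4^1 / 1!
≈ 0.004516580943 × 5.4 / 1 ≈ 0.024390

P(X=1) ≈ 0.024390 ≈ 2.44%


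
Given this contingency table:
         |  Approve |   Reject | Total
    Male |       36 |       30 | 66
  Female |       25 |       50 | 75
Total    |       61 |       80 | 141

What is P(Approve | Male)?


P(Approve | Male) = 36/(36+30) = 36/66 = 6/11

P(Approve|Male) = 6/11 ≈ 54.55%


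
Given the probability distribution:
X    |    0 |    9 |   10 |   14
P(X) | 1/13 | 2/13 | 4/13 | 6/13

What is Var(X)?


E[X] = 142/13
E[X²] = 1738/13
Var(X) = E[X²] - (E[X])² = 1738/13 - 20164/169 = 2430/169

Var(X) = 2430/169 ≈ 14.3787


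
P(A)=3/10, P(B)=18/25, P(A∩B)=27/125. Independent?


P(A)×P(B) = 27/125
P(A∩B) = 27/125
Equal ✓ → Independent

Yes, independent


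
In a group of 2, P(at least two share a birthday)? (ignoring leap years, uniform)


P(all different) = Π(365-i)/365 for i=0..1
= 0.997260
P(match) = 1 - 0.997260 = 0.002740

P ≈ 0.0027 ≈ 0.27%


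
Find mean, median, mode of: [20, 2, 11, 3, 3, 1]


Sorted: [1, 2, 3, 3, 11, 20]
Mean = 40/6 = 20/3
Median = 3
Freq: {20: 1, 2: 1, 11: 1, 3: 2, 1: 1}
Mode: [3]

Mean=20/3, Median=3, Mode=3


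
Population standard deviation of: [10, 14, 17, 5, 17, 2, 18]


Mean = 83/7
  (10-83/7)²=169/49
  (14-83/7)²=225/49
  (17-83/7)²=1296/49
  (5-83/7)²=2304/49
  (17-83/7)²=1296/49
  (2-83/7)²=4761/49
  (18-83/7)²=1849/49
Σ(x-μ)² = 1700/7
σ² = (1700/7)/7 = 1700/49

σ = √(1700/49) ≈ 5.8902


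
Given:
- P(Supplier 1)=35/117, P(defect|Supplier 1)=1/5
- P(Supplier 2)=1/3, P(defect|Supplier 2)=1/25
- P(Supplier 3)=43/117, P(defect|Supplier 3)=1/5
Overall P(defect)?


P(B) = Σ P(B|Aᵢ)×P(Aᵢ)
  1/5×35/117 = 7/117
  1/25×1/3 = 1/75
  1/5×43/117 = 43/585
Sum = 11/75

P(defect) = 11/75 ≈ 14.67%


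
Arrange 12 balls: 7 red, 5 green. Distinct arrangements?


12!/(7!×5!) = 792

792


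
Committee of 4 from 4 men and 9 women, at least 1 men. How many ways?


Count by #men:
  1M,3W: C(4,1)×C(9,3)=336
  2M,2W: C(4,2)×C(9,2)=216
  3M,1W: C(4,3)×C(9,1)=36
  4M,0W: C(4,4)×C(9,0)=1
Total = 589

589


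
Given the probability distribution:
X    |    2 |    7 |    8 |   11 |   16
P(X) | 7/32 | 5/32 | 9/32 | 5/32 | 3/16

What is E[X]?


E[X] = Σ x·P(X=x)
= (2)×(7/32) + (7)×(5/32) + (8)×(9/32) + (11)×(5/32) + (16)×(3/16)
= 17/2

E[X] = 17/2


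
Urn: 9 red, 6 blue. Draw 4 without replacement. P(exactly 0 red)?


Hypergeometric: C(9,0)×C(6,4)/C(15,4)
= 1×15/1365 = 1/91

P(X=0) = 1/91 ≈ 1.10%


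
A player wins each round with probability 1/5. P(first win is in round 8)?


Geometric: P(X=8) = (1-p)^(k-1)×p = (4/5)^7×1/5 = 16384/390625

P(X=8) = 16384/390625 ≈ 4.19%


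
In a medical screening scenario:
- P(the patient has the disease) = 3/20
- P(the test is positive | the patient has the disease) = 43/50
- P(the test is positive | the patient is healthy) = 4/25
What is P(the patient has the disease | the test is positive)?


Using Bayes' theorem:
P(A|B) = P(B|A)·P(A) / P(B)

P(the test is positive) = 43/50 × 3/20 + 4/25 × 17/20
= 129/1000 + 17/125 = 53/200

P(the patient has the disease|the test is positive) = (129/1000) / (53/200) = 129/265

P(the patient has the disease|the test is positive) = 129/265 ≈ 48.68%


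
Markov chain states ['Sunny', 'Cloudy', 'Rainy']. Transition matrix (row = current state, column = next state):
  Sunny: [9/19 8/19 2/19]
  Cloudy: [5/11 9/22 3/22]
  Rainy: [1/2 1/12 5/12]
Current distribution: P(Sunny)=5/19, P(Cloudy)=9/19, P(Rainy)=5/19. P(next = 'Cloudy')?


P(next=Cloudy) = Σᵢ P(now=i)×P(i→Cloudy)
= 5/19×8/19 + 9/19×9/22 + 5/19×1/12
= 40/361 + 81/418 + 5/228 = 15559/47652

P = 15559/47652 ≈ 0.3265


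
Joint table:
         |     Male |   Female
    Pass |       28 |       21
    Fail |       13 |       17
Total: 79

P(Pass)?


P(Pass) = (28+21)/79 = 49/79

P(Pass) = 49/79 ≈ 62.03%


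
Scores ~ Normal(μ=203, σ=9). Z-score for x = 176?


z = (x - μ)/σ = (176 - 203)/9 = -3.0

z = -3.0


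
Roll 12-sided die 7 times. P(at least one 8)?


P(no 8)^7 = (11/12)^7 = 19487171/35831808
P(≥1) = 1 - 19487171/35831808 = 16344637/35831808

P = 16344637/35831808 ≈ 45.61%


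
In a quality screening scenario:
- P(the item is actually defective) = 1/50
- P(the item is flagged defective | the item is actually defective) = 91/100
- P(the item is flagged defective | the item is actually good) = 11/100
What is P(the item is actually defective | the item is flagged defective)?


Using Bayes' theorem:
P(A|B) = P(B|A)·P(A) / P(B)

P(the item is flagged defective) = 91/100 × 1/50 + 11/100 × 49/50
= 91/5000 + 539/5000 = 63/500

P(the item is actually defective|the item is flagged defective) = (91/5000) / (63/500) = 13/90

P(the item is actually defective|the item is flagged defective) = 13/90 ≈ 14.44%


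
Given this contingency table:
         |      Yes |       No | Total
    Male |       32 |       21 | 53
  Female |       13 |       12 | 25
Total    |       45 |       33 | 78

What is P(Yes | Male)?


P(Yes | Male) = 32/(32+21) = 32/53

P(Yes|Male) = 32/53 ≈ 60.38%


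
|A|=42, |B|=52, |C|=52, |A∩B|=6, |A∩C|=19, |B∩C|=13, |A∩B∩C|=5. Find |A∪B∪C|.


|A∪B∪C| = 42+52+52-6-19-13+5 = 113

|A∪B∪C| = 113


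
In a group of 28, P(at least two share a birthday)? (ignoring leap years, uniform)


P(all different) = Π(365-i)/365 for i=0..27
= 0.345539
P(match) = 1 - 0.345539 = 0.654461

P ≈ 0.6545 ≈ 65.45%


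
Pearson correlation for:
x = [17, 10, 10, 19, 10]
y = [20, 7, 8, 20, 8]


n=5, Σx=66, Σy=63, Σxy=950, Σx²=950, Σy²=977
r = (5×950 - 66×63)/√((5×950 - 66²)(5×977 - 63²))
= 592/√(394×916) = 592/√360904 ≈ 592/600.7529 ≈ 0.9854

r ≈ 0.9854


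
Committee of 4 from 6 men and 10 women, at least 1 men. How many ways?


Count by #men:
  1M,3W: C(6,1)×C(10,3)=720
  2M,2W: C(6,2)×C(10,2)=675
  3M,1W: C(6,3)×C(10,1)=200
  4M,0W: C(6,4)×C(10,0)=15
Total = 1610

1610


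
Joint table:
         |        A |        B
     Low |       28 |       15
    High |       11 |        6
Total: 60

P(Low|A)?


P(Low|A) = 28/(28+11) = 28/39

P = 28/39 ≈ 71.79%


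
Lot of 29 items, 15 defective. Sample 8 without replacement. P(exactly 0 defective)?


Hypergeometric: C(15,0)×C(14,8)/C(29,8)
= 1×3003/4292145 = 7/10005

P(X=0) = 7/10005 ≈ 0.07%


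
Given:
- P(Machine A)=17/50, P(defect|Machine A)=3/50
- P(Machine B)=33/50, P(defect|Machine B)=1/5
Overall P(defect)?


P(B) = Σ P(B|Aᵢ)×P(Aᵢ)
  3/50×17/50 = 51/2500
  1/5×33/50 = 33/250
Sum = 381/2500

P(defect) = 381/2500 ≈ 15.24%


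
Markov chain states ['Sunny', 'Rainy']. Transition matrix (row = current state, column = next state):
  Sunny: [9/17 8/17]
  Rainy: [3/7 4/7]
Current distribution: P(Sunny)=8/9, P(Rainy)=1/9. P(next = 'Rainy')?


P(next=Rainy) = Σᵢ P(now=i)×P(i→Rainy)
= 8/9×8/17 + 1/9×4/7
= 64/153 + 4/63 = 172/357

P = 172/357 ≈ 0.4818


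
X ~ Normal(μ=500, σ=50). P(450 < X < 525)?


z₁=(450-500)/50=-1.0, z₂=(525-500)/50=0.5
P = Φ(0.5) - Φ(-1.0) = 0.691462 - 0.158655 = 0.532807 ≈ 0.5328

P(450 < X < 525) ≈ 0.5328


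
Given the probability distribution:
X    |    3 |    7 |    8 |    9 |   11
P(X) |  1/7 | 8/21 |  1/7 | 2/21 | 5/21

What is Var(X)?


E[X] = 54/7
E[X²] = 1378/21
Var(X) = E[X²] - (E[X])² = 1378/21 - 2916/49 = 898/147

Var(X) = 898/147 ≈ 6.1088
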